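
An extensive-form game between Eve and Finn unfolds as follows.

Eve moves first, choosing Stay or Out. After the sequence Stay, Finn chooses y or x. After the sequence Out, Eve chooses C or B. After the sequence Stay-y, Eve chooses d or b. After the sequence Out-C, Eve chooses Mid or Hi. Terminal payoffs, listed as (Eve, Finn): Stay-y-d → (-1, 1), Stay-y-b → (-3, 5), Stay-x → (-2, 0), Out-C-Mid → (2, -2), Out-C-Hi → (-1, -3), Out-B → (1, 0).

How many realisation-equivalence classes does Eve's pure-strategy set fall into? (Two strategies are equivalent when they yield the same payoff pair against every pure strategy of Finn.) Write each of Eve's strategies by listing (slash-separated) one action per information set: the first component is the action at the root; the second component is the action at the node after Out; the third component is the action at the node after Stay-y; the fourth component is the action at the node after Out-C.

Eve has 16 pure strategies: Stay/C/d/Mid, Stay/C/d/Hi, Stay/C/b/Mid, Stay/C/b/Hi, Stay/B/d/Mid, Stay/B/d/Hi, Stay/B/b/Mid, Stay/B/b/Hi, Out/C/d/Mid, Out/C/d/Hi, Out/C/b/Mid, Out/C/b/Hi, Out/B/d/Mid, Out/B/d/Hi, Out/B/b/Mid, Out/B/b/Hi. Columns: y, x.
{Stay/C/d/Mid, Stay/C/d/Hi, Stay/B/d/Mid, Stay/B/d/Hi} → row (-1,1) (-2,0)
{Stay/C/b/Mid, Stay/C/b/Hi, Stay/B/b/Mid, Stay/B/b/Hi} → row (-3,5) (-2,0)
{Out/C/d/Mid, Out/C/b/Mid} → row (2,-2) (2,-2)
{Out/C/d/Hi, Out/C/b/Hi} → row (-1,-3) (-1,-3)
{Out/B/d/Mid, Out/B/d/Hi, Out/B/b/Mid, Out/B/b/Hi} → row (1,0) (1,0)
That's 5 distinct rows out of 16 strategies.

5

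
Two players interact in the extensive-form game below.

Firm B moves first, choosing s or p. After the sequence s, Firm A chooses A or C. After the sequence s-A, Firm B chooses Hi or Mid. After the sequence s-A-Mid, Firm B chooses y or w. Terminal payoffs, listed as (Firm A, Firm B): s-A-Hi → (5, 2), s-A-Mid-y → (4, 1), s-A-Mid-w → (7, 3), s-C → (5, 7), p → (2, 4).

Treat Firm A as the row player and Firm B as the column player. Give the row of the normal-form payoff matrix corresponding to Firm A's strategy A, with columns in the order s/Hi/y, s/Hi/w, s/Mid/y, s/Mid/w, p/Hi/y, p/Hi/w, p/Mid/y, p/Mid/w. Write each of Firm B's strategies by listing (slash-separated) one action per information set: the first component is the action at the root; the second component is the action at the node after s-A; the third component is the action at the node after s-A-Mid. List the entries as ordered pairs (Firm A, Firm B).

(5,2) (5,2) (4,1) (7,3) (2,4) (2,4) (2,4) (2,4)

vs s/Hi/y: Firm B plays s → Firm A plays A at [s] → Firm B plays Hi at [s-A] → (5, 2)
vs s/Hi/w: Firm B plays s → Firm A plays A at [s] → Firm B plays Hi at [s-A] → (5, 2)
vs s/Mid/y: Firm B plays s → Firm A plays A at [s] → Firm B plays Mid at [s-A] → Firm B plays y at [s-A-Mid] → (4, 1)
vs s/Mid/w: Firm B plays s → Firm A plays A at [s] → Firm B plays Mid at [s-A] → Firm B plays w at [s-A-Mid] → (7, 3)
vs p/Hi/y: Firm B plays p → (2, 4)
vs p/Hi/w: Firm B plays p → (2, 4)
vs p/Mid/y: Firm B plays p → (2, 4)
vs p/Mid/w: Firm B plays p → (2, 4)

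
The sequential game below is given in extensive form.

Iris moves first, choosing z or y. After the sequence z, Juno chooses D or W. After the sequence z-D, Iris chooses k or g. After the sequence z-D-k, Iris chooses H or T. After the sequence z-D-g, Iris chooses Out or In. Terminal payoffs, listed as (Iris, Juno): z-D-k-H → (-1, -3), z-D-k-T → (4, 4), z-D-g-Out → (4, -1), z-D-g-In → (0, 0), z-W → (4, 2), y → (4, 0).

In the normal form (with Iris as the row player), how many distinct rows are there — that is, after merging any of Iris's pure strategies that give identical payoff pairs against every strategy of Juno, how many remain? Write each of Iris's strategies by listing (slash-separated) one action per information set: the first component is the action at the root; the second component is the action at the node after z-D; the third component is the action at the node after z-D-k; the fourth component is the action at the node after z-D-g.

5

Iris has 16 pure strategies: z/k/H/Out, z/k/H/In, z/k/T/Out, z/k/T/In, z/g/H/Out, z/g/H/In, z/g/T/Out, z/g/T/In, y/k/H/Out, y/k/H/In, y/k/T/Out, y/k/T/In, y/g/H/Out, y/g/H/In, y/g/T/Out, y/g/T/In. Columns: D, W.
{z/k/H/Out, z/k/H/In} → row (-1,-3) (4,2)
{z/k/T/Out, z/k/T/In} → row (4,4) (4,2)
{z/g/H/Out, z/g/T/Out} → row (4,-1) (4,2)
{z/g/H/In, z/g/T/In} → row (0,0) (4,2)
{y/k/H/Out, y/k/H/In, y/k/T/Out, y/k/T/In, y/g/H/Out, y/g/H/In, y/g/T/Out, y/g/T/In} → row (4,0) (4,0)
That's 5 distinct rows out of 16 strategies.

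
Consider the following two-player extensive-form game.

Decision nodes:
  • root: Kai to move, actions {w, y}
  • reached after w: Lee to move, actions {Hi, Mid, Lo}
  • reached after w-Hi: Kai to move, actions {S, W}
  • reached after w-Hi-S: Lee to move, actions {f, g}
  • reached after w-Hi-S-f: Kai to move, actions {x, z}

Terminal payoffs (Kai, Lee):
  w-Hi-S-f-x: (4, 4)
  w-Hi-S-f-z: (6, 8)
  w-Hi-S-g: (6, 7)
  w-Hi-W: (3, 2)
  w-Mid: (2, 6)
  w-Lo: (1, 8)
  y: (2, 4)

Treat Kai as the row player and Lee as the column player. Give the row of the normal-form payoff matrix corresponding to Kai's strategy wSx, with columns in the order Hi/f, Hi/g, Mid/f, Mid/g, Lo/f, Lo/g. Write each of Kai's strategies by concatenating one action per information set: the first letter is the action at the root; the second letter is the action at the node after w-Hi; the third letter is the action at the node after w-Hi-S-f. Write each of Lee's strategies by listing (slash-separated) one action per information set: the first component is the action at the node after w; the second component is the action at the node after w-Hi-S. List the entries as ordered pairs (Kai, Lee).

vs Hi/f: Kai plays w → Lee plays Hi at [w] → Kai plays S at [w-Hi] → Lee plays f at [w-Hi-S] → Kai plays x at [w-Hi-S-f] → (4, 4)
vs Hi/g: Kai plays w → Lee plays Hi at [w] → Kai plays S at [w-Hi] → Lee plays g at [w-Hi-S] → (6, 7)
vs Mid/f: Kai plays w → Lee plays Mid at [w] → (2, 6)
vs Mid/g: Kai plays w → Lee plays Mid at [w] → (2, 6)
vs Lo/f: Kai plays w → Lee plays Lo at [w] → (1, 8)
vs Lo/g: Kai plays w → Lee plays Lo at [w] → (1, 8)

(4,4) (6,7) (2,6) (2,6) (1,8) (1,8)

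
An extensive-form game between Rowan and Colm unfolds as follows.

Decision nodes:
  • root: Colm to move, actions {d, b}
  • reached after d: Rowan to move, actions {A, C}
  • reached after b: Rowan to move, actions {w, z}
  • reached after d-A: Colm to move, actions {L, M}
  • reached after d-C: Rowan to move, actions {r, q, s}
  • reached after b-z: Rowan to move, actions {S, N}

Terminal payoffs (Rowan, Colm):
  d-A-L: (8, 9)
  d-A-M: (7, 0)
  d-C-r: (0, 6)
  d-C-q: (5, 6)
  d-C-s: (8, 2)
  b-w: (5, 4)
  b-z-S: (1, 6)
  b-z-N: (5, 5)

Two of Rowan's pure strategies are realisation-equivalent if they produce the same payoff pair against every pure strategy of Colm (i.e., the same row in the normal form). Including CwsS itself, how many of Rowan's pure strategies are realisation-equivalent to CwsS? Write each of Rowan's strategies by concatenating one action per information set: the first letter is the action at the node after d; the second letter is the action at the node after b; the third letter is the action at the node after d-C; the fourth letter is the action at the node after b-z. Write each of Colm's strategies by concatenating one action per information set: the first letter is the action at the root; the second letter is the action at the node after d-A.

Row for CwsS (columns dL, dM, bL, bM): (8,2) (8,2) (5,4) (5,4).
Under CwsS, Rowan's choice at the node after b-z can never be reached regardless of what Colm does, so varying those choices leaves every outcome unchanged.
Holding the reachable choices fixed and varying the unreachable one freely already gives 2 equivalent strategies.
No other strategy reproduces this row, so those 2 are the full class: CwsS, CwsN.

2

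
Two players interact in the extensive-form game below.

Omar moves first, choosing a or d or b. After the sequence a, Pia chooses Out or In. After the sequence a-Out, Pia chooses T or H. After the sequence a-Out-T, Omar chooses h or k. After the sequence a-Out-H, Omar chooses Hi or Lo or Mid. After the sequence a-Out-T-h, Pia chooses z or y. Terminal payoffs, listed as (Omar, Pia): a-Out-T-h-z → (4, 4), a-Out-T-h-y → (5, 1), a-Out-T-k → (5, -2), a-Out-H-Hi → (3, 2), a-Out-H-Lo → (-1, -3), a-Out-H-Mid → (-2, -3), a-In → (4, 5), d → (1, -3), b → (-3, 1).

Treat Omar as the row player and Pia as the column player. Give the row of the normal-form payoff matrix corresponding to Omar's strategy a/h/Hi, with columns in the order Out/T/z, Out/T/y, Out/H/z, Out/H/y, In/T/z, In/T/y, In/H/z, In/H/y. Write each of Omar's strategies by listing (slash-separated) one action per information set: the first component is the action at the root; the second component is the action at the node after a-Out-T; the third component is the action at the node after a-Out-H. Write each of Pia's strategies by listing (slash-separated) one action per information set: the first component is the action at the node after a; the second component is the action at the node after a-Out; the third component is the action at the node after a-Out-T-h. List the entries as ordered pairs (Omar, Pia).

(4,4) (5,1) (3,2) (3,2) (4,5) (4,5) (4,5) (4,5)

vs Out/T/z: Omar plays a → Pia plays Out at [a] → Pia plays T at [a-Out] → Omar plays h at [a-Out-T] → Pia plays z at [a-Out-T-h] → (4, 4)
vs Out/T/y: Omar plays a → Pia plays Out at [a] → Pia plays T at [a-Out] → Omar plays h at [a-Out-T] → Pia plays y at [a-Out-T-h] → (5, 1)
vs Out/H/z: Omar plays a → Pia plays Out at [a] → Pia plays H at [a-Out] → Omar plays Hi at [a-Out-H] → (3, 2)
vs Out/H/y: Omar plays a → Pia plays Out at [a] → Pia plays H at [a-Out] → Omar plays Hi at [a-Out-H] → (3, 2)
vs In/T/z: Omar plays a → Pia plays In at [a] → (4, 5)
vs In/T/y: Omar plays a → Pia plays In at [a] → (4, 5)
vs In/H/z: Omar plays a → Pia plays In at [a] → (4, 5)
vs In/H/y: Omar plays a → Pia plays In at [a] → (4, 5)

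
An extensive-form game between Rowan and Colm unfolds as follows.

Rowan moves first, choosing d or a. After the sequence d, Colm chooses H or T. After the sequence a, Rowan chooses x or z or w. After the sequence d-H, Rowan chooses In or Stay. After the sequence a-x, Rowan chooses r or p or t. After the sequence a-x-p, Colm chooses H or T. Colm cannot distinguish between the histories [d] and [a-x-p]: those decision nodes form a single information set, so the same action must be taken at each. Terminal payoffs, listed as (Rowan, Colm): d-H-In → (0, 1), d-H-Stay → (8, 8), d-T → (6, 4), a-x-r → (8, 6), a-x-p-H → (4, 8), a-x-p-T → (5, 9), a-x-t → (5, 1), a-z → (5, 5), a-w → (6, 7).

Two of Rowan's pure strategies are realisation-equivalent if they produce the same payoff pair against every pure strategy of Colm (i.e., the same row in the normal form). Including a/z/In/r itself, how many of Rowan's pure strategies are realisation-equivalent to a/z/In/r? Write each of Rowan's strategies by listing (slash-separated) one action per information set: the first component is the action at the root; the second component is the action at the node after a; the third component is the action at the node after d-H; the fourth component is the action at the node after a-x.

6

Row for a/z/In/r (columns H, T): (5,5) (5,5).
Under a/z/In/r, Rowan's choice at the node after d-H and at the node after a-x can never be reached regardless of what Colm does, so varying those choices leaves every outcome unchanged.
Holding the reachable choices fixed and varying the unreachable ones freely already gives 2 × 3 = 6 equivalent strategies.
No other strategy reproduces this row, so those 6 are the full class: a/z/In/r, a/z/In/p, a/z/In/t, a/z/Stay/r, a/z/Stay/p, a/z/Stay/t.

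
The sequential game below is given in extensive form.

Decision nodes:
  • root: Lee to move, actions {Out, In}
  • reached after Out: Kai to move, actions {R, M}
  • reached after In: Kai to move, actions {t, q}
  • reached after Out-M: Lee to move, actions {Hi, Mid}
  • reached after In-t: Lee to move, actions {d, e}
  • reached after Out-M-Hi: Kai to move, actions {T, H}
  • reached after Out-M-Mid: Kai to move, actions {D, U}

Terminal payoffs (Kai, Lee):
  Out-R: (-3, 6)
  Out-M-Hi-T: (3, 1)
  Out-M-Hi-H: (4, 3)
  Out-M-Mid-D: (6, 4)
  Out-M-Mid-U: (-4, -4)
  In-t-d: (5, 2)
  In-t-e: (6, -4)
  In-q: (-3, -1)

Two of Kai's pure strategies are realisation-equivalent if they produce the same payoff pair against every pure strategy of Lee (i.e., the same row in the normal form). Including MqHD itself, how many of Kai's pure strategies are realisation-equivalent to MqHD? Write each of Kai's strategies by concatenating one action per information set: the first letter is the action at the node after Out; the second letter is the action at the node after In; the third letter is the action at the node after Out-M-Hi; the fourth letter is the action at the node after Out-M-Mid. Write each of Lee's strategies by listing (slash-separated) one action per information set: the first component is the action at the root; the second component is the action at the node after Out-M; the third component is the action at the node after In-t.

1

Row for MqHD (columns Out/Hi/d, Out/Hi/e, Out/Mid/d, Out/Mid/e, In/Hi/d, In/Hi/e, In/Mid/d, In/Mid/e): (4,3) (4,3) (6,4) (6,4) (-3,-1) (-3,-1) (-3,-1) (-3,-1).
Every one of Kai's information sets is on the play path for some reply by Lee when Kai follows MqHD.
Changing the action at any of them therefore changes at least one column, so only MqHD itself gives this row.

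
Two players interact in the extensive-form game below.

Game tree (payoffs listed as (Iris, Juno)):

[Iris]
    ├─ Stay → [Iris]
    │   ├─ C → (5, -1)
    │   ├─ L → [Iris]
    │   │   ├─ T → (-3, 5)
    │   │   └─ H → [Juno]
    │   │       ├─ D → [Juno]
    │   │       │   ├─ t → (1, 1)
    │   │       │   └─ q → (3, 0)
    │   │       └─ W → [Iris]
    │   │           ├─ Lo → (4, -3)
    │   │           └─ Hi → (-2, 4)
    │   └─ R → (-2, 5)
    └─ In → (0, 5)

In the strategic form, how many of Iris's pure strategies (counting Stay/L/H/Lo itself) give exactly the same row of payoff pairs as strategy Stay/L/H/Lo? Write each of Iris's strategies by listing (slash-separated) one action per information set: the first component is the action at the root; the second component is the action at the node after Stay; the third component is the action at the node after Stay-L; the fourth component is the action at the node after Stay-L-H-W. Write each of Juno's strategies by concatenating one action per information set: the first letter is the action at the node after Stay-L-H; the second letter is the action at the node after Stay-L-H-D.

1

Row for Stay/L/H/Lo (columns Dt, Dq, Wt, Wq): (1,1) (3,0) (4,-3) (4,-3).
Every one of Iris's information sets is on the play path for some reply by Juno when Iris follows Stay/L/H/Lo.
Changing the action at any of them therefore changes at least one column, so only Stay/L/H/Lo itself gives this row.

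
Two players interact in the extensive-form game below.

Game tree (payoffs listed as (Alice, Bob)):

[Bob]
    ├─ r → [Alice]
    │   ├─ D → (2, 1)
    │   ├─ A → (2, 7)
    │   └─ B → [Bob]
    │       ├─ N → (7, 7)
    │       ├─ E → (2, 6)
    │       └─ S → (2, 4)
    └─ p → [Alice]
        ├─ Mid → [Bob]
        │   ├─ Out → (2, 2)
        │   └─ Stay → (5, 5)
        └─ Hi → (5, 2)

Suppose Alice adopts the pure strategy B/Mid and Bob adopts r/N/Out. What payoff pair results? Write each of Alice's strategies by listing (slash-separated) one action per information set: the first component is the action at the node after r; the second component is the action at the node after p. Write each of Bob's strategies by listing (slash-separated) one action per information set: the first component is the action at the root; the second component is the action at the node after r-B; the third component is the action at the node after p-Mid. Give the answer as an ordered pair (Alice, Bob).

(7, 7)

Trace the play path from the root:
  Bob plays r
  Alice plays B at [r]
  Bob plays N at [r-B]
→ terminal payoff (7, 7).
(Alice's choice at the node after p is never reached on this path, so it doesn't affect the outcome.)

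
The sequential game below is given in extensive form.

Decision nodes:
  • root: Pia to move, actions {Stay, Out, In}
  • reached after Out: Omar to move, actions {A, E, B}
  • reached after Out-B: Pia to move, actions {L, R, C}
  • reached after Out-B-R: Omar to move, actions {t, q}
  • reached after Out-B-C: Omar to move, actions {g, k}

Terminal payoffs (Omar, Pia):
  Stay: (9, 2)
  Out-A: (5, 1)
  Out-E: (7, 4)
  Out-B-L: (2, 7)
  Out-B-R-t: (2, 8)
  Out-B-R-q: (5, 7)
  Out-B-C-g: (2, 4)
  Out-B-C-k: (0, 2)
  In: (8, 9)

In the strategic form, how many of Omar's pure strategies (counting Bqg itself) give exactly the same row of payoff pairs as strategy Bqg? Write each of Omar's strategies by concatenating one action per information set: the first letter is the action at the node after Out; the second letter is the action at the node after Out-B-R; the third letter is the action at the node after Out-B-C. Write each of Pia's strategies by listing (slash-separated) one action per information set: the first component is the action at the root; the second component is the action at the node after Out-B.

1

Row for Bqg (columns Stay/L, Stay/R, Stay/C, Out/L, Out/R, Out/C, In/L, In/R, In/C): (9,2) (9,2) (9,2) (2,7) (5,7) (2,4) (8,9) (8,9) (8,9).
Every one of Omar's information sets is on the play path for some reply by Pia when Omar follows Bqg.
Changing the action at any of them therefore changes at least one column, so only Bqg itself gives this row.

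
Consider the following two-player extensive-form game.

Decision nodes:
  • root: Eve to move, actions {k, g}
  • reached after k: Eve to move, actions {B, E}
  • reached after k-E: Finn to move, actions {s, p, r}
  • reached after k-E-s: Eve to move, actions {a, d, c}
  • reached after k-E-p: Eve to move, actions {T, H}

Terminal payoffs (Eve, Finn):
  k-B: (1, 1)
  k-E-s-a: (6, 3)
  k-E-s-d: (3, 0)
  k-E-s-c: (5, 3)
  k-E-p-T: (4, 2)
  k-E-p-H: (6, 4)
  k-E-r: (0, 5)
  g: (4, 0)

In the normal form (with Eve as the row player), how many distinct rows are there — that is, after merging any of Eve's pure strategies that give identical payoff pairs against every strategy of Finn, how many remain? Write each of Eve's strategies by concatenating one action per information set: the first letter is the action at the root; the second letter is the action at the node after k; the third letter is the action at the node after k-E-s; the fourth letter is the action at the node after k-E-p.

8

Eve has 24 pure strategies: kBaT, kBaH, kBdT, kBdH, kBcT, kBcH, kEaT, kEaH, kEdT, kEdH, kEcT, kEcH, gBaT, gBaH, gBdT, gBdH, gBcT, gBcH, gEaT, gEaH, gEdT, gEdH, gEcT, gEcH. Columns: s, p, r.
{kBaT, kBaH, kBdT, kBdH, kBcT, kBcH} → row (1,1) (1,1) (1,1)
{kEaT} → row (6,3) (4,2) (0,5)
{kEaH} → row (6,3) (6,4) (0,5)
{kEdT} → row (3,0) (4,2) (0,5)
{kEdH} → row (3,0) (6,4) (0,5)
{kEcT} → row (5,3) (4,2) (0,5)
{kEcH} → row (5,3) (6,4) (0,5)
{gBaT, gBaH, gBdT, gBdH, gBcT, gBcH, gEaT, gEaH, gEdT, gEdH, gEcT, gEcH} → row (4,0) (4,0) (4,0)
That's 8 distinct rows out of 24 strategies.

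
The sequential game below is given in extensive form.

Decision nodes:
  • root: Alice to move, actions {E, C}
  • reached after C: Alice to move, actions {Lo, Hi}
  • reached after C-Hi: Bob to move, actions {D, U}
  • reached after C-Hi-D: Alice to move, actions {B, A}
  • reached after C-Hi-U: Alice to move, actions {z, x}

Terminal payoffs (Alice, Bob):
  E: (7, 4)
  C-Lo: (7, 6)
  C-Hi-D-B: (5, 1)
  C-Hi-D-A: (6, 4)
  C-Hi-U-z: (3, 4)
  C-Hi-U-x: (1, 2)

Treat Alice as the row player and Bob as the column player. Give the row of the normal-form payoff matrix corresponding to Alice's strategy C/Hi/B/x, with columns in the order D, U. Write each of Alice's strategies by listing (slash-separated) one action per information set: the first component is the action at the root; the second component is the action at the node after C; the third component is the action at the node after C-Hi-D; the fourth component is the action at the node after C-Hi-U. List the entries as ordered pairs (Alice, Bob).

(5,1) (1,2)

vs D: Alice plays C → Alice plays Hi at [C] → Bob plays D at [C-Hi] → Alice plays B at [C-Hi-D] → (5, 1)
vs U: Alice plays C → Alice plays Hi at [C] → Bob plays U at [C-Hi] → Alice plays x at [C-Hi-U] → (1, 2)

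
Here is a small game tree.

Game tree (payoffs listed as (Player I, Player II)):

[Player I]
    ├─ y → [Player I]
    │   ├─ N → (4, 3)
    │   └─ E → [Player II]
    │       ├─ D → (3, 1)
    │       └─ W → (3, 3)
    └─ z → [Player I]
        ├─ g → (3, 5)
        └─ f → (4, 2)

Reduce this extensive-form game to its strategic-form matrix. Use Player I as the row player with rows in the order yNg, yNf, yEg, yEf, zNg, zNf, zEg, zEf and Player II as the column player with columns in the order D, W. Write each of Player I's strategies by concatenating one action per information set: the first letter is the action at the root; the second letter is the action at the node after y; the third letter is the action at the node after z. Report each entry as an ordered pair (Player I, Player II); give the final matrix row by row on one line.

yNg: (4,3) (4,3) | yNf: (4,3) (4,3) | yEg: (3,1) (3,3) | yEf: (3,1) (3,3) | zNg: (3,5) (3,5) | zNf: (4,2) (4,2) | zEg: (3,5) (3,5) | zEf: (4,2) (4,2)

Row yNg: D→(4,3), W→(4,3)
Row yNf: D→(4,3), W→(4,3)
Row yEg: D→(3,1), W→(3,3)
Row yEf: D→(3,1), W→(3,3)
Row zNg: D→(3,5), W→(3,5)
Row zNf: D→(4,2), W→(4,2)
Row zEg: D→(3,5), W→(3,5)
Row zEf: D→(4,2), W→(4,2)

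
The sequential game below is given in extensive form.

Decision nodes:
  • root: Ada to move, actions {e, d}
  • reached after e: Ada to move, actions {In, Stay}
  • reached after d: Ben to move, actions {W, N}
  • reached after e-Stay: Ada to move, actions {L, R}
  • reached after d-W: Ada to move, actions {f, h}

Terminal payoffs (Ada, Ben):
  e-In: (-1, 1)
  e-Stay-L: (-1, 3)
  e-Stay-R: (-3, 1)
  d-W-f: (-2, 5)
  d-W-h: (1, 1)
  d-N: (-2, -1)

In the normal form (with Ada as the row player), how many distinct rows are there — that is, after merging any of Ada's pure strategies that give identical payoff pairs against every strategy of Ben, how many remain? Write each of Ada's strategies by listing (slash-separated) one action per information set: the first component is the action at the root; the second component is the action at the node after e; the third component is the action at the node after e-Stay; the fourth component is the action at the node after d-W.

5

Ada has 16 pure strategies: e/In/L/f, e/In/L/h, e/In/R/f, e/In/R/h, e/Stay/L/f, e/Stay/L/h, e/Stay/R/f, e/Stay/R/h, d/In/L/f, d/In/L/h, d/In/R/f, d/In/R/h, d/Stay/L/f, d/Stay/L/h, d/Stay/R/f, d/Stay/R/h. Columns: W, N.
{e/In/L/f, e/In/L/h, e/In/R/f, e/In/R/h} → row (-1,1) (-1,1)
{e/Stay/L/f, e/Stay/L/h} → row (-1,3) (-1,3)
{e/Stay/R/f, e/Stay/R/h} → row (-3,1) (-3,1)
{d/In/L/f, d/In/R/f, d/Stay/L/f, d/Stay/R/f} → row (-2,5) (-2,-1)
{d/In/L/h, d/In/R/h, d/Stay/L/h, d/Stay/R/h} → row (1,1) (-2,-1)
That's 5 distinct rows out of 16 strategies.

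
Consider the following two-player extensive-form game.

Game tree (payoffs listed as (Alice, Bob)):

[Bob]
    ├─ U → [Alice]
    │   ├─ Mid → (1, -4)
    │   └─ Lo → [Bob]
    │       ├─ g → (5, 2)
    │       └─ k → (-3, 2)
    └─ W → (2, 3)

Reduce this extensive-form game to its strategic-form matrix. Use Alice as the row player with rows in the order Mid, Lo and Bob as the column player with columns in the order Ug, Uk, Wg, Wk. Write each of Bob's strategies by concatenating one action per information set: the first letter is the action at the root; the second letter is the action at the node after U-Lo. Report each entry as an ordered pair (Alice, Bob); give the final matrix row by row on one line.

           Ug       Uk       Wg       Wk
 Mid   (1,-4)   (1,-4)    (2,3)    (2,3)
  Lo    (5,2)   (-3,2)    (2,3)    (2,3)

Mid: (1,-4) (1,-4) (2,3) (2,3) | Lo: (5,2) (-3,2) (2,3) (2,3)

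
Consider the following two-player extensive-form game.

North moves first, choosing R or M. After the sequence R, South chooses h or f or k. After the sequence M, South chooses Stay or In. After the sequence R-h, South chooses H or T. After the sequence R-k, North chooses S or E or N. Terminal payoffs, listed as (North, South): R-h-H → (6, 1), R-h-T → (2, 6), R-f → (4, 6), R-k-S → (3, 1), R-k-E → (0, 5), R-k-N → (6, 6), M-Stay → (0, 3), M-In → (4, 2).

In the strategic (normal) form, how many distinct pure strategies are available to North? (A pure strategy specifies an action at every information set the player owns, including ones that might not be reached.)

North owns the root with actions {R, M} — two choices.
North owns the node after R-k with actions {S, E, N} — three choices.
A pure strategy fixes one action at each information set independently, so the count is the product 2 × 3 = 6.

6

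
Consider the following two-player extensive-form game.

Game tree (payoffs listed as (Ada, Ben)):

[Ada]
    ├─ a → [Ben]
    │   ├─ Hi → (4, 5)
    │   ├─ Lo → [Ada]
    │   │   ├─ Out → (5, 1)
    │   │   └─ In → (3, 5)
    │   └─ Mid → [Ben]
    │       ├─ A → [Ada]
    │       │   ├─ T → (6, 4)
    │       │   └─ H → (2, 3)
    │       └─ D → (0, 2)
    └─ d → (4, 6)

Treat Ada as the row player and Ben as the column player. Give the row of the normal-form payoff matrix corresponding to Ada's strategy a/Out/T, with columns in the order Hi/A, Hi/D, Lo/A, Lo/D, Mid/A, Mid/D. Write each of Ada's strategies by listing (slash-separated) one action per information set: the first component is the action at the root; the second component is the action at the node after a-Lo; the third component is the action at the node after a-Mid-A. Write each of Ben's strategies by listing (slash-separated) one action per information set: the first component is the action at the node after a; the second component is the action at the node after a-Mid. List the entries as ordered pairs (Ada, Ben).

(4,5) (4,5) (5,1) (5,1) (6,4) (0,2)

vs Hi/A: Ada plays a → Ben plays Hi at [a] → (4, 5)
vs Hi/D: Ada plays a → Ben plays Hi at [a] → (4, 5)
vs Lo/A: Ada plays a → Ben plays Lo at [a] → Ada plays Out at [a-Lo] → (5, 1)
vs Lo/D: Ada plays a → Ben plays Lo at [a] → Ada plays Out at [a-Lo] → (5, 1)
vs Mid/A: Ada plays a → Ben plays Mid at [a] → Ben plays A at [a-Mid] → Ada plays T at [a-Mid-A] → (6, 4)
vs Mid/D: Ada plays a → Ben plays Mid at [a] → Ben plays D at [a-Mid] → (0, 2)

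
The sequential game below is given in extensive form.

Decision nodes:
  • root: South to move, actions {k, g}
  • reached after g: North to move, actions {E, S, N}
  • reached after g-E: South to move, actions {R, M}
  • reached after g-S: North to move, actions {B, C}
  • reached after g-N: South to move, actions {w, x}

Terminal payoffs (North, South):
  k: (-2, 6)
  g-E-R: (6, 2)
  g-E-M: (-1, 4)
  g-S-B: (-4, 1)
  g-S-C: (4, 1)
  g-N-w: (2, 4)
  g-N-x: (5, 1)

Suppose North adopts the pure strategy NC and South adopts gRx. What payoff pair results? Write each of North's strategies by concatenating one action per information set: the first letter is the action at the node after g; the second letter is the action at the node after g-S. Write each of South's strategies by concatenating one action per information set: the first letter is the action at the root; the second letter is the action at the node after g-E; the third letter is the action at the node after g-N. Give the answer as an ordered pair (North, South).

(5, 1)

Trace the play path from the root:
  South plays g
  North plays N at [g]
  South plays x at [g-N]
→ terminal payoff (5, 1).
(North's choice at the node after g-S is never reached on this path, so it doesn't affect the outcome.)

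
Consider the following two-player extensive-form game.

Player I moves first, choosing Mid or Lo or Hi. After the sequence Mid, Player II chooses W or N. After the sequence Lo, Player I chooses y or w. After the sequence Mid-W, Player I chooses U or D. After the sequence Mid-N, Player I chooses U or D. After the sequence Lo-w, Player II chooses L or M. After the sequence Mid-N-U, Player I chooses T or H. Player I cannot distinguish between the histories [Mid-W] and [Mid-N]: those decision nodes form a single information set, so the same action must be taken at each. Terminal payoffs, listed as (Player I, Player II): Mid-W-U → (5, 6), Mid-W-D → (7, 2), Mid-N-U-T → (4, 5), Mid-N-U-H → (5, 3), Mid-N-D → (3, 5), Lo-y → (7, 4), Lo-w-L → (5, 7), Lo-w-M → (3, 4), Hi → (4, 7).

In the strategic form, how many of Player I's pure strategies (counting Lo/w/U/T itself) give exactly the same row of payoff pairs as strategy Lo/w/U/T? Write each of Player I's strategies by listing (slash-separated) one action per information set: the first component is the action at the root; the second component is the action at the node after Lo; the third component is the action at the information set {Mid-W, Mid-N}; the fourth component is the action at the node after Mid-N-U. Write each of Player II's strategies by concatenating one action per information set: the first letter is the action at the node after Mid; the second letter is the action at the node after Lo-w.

4

Row for Lo/w/U/T (columns WL, WM, NL, NM): (5,7) (3,4) (5,7) (3,4).
Under Lo/w/U/T, Player I's choice at the information set {Mid-W, Mid-N} and at the node after Mid-N-U can never be reached regardless of what Player II does, so varying those choices leaves every outcome unchanged.
Holding the reachable choices fixed and varying the unreachable ones freely already gives 2 × 2 = 4 equivalent strategies.
No other strategy reproduces this row, so those 4 are the full class: Lo/w/U/T, Lo/w/U/H, Lo/w/D/T, Lo/w/D/H.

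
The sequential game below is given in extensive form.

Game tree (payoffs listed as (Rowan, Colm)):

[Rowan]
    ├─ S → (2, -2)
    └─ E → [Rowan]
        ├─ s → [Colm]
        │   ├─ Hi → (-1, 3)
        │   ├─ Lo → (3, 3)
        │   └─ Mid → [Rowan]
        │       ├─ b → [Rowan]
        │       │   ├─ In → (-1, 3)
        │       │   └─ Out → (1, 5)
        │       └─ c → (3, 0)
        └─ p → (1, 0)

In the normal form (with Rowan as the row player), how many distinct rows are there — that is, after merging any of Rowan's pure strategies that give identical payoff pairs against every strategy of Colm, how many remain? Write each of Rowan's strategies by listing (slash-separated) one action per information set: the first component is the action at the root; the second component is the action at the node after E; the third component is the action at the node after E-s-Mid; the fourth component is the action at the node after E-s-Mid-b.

5

Rowan has 16 pure strategies: S/s/b/In, S/s/b/Out, S/s/c/In, S/s/c/Out, S/p/b/In, S/p/b/Out, S/p/c/In, S/p/c/Out, E/s/b/In, E/s/b/Out, E/s/c/In, E/s/c/Out, E/p/b/In, E/p/b/Out, E/p/c/In, E/p/c/Out. Columns: Hi, Lo, Mid.
{S/s/b/In, S/s/b/Out, S/s/c/In, S/s/c/Out, S/p/b/In, S/p/b/Out, S/p/c/In, S/p/c/Out} → row (2,-2) (2,-2) (2,-2)
{E/s/b/In} → row (-1,3) (3,3) (-1,3)
{E/s/b/Out} → row (-1,3) (3,3) (1,5)
{E/s/c/In, E/s/c/Out} → row (-1,3) (3,3) (3,0)
{E/p/b/In, E/p/b/Out, E/p/c/In, E/p/c/Out} → row (1,0) (1,0) (1,0)
That's 5 distinct rows out of 16 strategies.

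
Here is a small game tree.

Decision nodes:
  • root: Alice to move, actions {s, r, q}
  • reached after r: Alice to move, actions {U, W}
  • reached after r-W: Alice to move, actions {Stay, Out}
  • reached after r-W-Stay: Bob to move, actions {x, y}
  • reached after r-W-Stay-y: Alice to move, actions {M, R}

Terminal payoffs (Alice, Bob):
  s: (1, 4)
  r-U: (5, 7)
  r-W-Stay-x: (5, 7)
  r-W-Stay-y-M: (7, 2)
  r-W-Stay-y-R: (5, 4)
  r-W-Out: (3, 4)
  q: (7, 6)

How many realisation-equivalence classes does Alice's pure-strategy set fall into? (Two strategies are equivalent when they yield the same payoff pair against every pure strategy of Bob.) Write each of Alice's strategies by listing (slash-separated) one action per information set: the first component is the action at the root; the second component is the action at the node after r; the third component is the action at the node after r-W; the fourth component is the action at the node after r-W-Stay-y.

Alice has 24 pure strategies: s/U/Stay/M, s/U/Stay/R, s/U/Out/M, s/U/Out/R, s/W/Stay/M, s/W/Stay/R, s/W/Out/M, s/W/Out/R, r/U/Stay/M, r/U/Stay/R, r/U/Out/M, r/U/Out/R, r/W/Stay/M, r/W/Stay/R, r/W/Out/M, r/W/Out/R, q/U/Stay/M, q/U/Stay/R, q/U/Out/M, q/U/Out/R, q/W/Stay/M, q/W/Stay/R, q/W/Out/M, q/W/Out/R. Columns: x, y.
{s/U/Stay/M, s/U/Stay/R, s/U/Out/M, s/U/Out/R, s/W/Stay/M, s/W/Stay/R, s/W/Out/M, s/W/Out/R} → row (1,4) (1,4)
{r/U/Stay/M, r/U/Stay/R, r/U/Out/M, r/U/Out/R} → row (5,7) (5,7)
{r/W/Stay/M} → row (5,7) (7,2)
{r/W/Stay/R} → row (5,7) (5,4)
{r/W/Out/M, r/W/Out/R} → row (3,4) (3,4)
{q/U/Stay/M, q/U/Stay/R, q/U/Out/M, q/U/Out/R, q/W/Stay/M, q/W/Stay/R, q/W/Out/M, q/W/Out/R} → row (7,6) (7,6)
That's 6 distinct rows out of 24 strategies.

6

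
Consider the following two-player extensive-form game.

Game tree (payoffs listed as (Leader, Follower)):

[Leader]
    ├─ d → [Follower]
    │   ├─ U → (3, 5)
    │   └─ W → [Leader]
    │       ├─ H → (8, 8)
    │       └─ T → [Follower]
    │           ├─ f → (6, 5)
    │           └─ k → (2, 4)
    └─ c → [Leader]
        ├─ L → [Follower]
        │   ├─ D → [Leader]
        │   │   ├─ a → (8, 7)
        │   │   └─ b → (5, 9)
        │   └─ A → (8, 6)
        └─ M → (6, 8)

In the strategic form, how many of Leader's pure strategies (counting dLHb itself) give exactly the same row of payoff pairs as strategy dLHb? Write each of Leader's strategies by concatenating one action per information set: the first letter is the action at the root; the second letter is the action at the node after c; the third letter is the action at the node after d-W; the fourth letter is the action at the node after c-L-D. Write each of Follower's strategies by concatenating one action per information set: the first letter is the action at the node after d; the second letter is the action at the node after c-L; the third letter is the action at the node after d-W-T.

4

Row for dLHb (columns UDf, UDk, UAf, UAk, WDf, WDk, WAf, WAk): (3,5) (3,5) (3,5) (3,5) (8,8) (8,8) (8,8) (8,8).
Under dLHb, Leader's choice at the node after c and at the node after c-L-D can never be reached regardless of what Follower does, so varying those choices leaves every outcome unchanged.
Holding the reachable choices fixed and varying the unreachable ones freely already gives 2 × 2 = 4 equivalent strategies.
No other strategy reproduces this row, so those 4 are the full class: dLHa, dLHb, dMHa, dMHb.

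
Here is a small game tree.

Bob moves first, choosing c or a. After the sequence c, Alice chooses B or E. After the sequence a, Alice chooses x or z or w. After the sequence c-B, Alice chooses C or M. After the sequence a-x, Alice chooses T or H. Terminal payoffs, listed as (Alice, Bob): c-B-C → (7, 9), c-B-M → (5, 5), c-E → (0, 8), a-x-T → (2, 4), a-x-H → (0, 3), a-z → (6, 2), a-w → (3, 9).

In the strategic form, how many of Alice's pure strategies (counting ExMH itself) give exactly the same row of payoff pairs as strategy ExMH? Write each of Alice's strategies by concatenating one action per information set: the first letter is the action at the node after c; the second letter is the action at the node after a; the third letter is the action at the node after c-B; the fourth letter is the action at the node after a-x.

2

Row for ExMH (columns c, a): (0,8) (0,3).
Under ExMH, Alice's choice at the node after c-B can never be reached regardless of what Bob does, so varying those choices leaves every outcome unchanged.
Holding the reachable choices fixed and varying the unreachable one freely already gives 2 equivalent strategies.
No other strategy reproduces this row, so those 2 are the full class: ExCH, ExMH.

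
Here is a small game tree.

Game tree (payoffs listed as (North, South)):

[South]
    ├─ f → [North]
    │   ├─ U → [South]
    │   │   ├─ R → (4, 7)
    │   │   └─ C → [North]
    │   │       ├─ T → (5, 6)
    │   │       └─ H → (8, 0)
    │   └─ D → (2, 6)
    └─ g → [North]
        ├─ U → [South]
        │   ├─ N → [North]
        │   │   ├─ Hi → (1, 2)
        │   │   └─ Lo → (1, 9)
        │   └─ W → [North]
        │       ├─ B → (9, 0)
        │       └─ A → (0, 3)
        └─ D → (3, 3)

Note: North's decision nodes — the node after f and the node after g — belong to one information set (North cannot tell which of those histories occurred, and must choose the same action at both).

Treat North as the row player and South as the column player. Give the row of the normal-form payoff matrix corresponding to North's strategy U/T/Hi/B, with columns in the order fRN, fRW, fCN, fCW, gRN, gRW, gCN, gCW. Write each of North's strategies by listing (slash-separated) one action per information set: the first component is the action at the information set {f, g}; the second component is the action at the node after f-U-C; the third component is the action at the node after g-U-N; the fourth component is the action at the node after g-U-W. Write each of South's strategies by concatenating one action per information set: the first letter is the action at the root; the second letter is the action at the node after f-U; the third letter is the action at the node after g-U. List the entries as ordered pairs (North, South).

(4,7) (4,7) (5,6) (5,6) (1,2) (9,0) (1,2) (9,0)

vs fRN: South plays f → North plays U at [f] → South plays R at [f-U] → (4, 7)
vs fRW: South plays f → North plays U at [f] → South plays R at [f-U] → (4, 7)
vs fCN: South plays f → North plays U at [f] → South plays C at [f-U] → North plays T at [f-U-C] → (5, 6)
vs fCW: South plays f → North plays U at [f] → South plays C at [f-U] → North plays T at [f-U-C] → (5, 6)
vs gRN: South plays g → North plays U at [g] → South plays N at [g-U] → North plays Hi at [g-U-N] → (1, 2)
vs gRW: South plays g → North plays U at [g] → South plays W at [g-U] → North plays B at [g-U-W] → (9, 0)
vs gCN: South plays g → North plays U at [g] → South plays N at [g-U] → North plays Hi at [g-U-N] → (1, 2)
vs gCW: South plays g → North plays U at [g] → South plays W at [g-U] → North plays B at [g-U-W] → (9, 0)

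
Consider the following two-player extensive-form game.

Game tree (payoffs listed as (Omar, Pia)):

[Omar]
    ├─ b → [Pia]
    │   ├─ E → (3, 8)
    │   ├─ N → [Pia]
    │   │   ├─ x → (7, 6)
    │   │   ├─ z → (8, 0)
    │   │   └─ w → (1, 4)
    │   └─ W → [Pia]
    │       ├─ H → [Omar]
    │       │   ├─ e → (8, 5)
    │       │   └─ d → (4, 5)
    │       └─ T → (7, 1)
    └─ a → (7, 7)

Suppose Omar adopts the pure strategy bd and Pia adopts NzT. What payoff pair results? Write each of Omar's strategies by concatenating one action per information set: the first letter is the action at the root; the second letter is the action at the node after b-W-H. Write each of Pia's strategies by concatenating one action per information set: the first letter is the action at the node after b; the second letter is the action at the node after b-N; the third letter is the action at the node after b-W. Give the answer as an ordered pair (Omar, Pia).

Trace the play path from the root:
  Omar plays b
  Pia plays N at [b]
  Pia plays z at [b-N]
→ terminal payoff (8, 0).
(Omar's choice at the node after b-W-H is never reached on this path, so it doesn't affect the outcome.)

(8, 0)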